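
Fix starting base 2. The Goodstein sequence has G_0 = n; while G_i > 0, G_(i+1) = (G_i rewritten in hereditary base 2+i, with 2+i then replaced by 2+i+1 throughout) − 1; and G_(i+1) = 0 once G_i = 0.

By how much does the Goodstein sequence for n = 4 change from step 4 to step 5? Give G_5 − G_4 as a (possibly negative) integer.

26

[0] 4 ≡ 2^2 (base 2). Lift 3: 27. −1: 26.
[1] 26 ≡ 2·3^2 + 2·3 + 2 (base 3). Lift 4: 42. −1: 41.
[2] 41 ≡ 2·4^2 + 2·4 + 1 (base 4). Lift 5: 61. −1: 60.
[3] 60 ≡ 2·5^2 + 2·5 (base 5). Lift 6: 84. −1: 83.
[4] 83 ≡ 2·6^2 + 6 + 5 (base 6). Lift 7: 110. −1: 109.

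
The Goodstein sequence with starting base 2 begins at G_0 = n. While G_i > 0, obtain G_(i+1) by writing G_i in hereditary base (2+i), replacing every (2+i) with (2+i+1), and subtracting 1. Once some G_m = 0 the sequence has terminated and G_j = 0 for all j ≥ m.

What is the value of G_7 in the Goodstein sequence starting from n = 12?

3486784574

G_0=12  [base 2] 2^(2 + 1) + 2^2  →[2↦3]→  3^(3 + 1) + 3^3 = 108  −1 ⇒ G_1=107
G_1=107  [base 3] 3^(3 + 1) + 2·3^2 + 2·3 + 2  →[3↦4]→  4^(4 + 1) + 2·4^2 + 2·4 + 2 = 1066  −1 ⇒ G_2=1065
G_2=1065  [base 4] 4^(4 + 1) + 2·4^2 + 2·4 + 1  →[4↦5]→  5^(5 + 1) + 2·5^2 + 2·5 + 1 = 15686  −1 ⇒ G_3=15685
G_3=15685  [base 5] 5^(5 + 1) + 2·5^2 + 2·5  →[5↦6]→  6^(6 + 1) + 2·6^2 + 2·6 = 280020  −1 ⇒ G_4=280019
G_4=280019  [base 6] 6^(6 + 1) + 2·6^2 + 6 + 5  →[6↦7]→  7^(7 + 1) + 2·7^2 + 7 + 5 = 5764911  −1 ⇒ G_5=5764910
G_5=5764910  [base 7] 7^(7 + 1) + 2·7^2 + 7 + 4  →[7↦8]→  8^(8 + 1) + 2·8^2 + 8 + 4 = 134217868  −1 ⇒ G_6=134217867
G_6=134217867  [base 8] 8^(8 + 1) + 2·8^2 + 8 + 3  →[8↦9]→  9^(9 + 1) + 2·9^2 + 9 + 3 = 3486784575  −1 ⇒ G_7=3486784574
G_7=3486784574  [base 9] 9^(9 + 1) + 2·9^2 + 9 + 2  →[9↦10]→  10^(10 + 1) + 2·10^2 + 10 + 2 = 100000000212  −1 ⇒ G_8=100000000211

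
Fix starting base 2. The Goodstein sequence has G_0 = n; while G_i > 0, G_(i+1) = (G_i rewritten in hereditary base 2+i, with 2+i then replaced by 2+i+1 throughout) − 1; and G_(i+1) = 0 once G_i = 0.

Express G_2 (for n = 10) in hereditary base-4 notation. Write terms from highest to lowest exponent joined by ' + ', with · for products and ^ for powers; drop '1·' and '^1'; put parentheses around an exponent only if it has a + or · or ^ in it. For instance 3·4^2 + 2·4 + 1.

base 2: 10 = 2^(2 + 1) + 2; at 3: 3^(3 + 1) + 3 = 84; next = 83
base 3: 83 = 3^(3 + 1) + 2; at 4: 4^(4 + 1) + 2 = 1026; next = 1025
base 4: 1025 = 4^(4 + 1) + 1; at 5: 5^(5 + 1) + 1 = 15626; next = 15625

4^(4 + 1) + 1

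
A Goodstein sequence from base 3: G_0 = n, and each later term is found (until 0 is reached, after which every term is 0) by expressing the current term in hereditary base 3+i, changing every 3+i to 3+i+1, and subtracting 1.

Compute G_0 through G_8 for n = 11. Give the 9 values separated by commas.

step 0: 11 = 3^2 + 2; sub 4 for 3: 4^2 + 2; = 18; G_1 = 18−1 = 17
step 1: 17 = 4^2 + 1; sub 5 for 4: 5^2 + 1; = 26; G_2 = 26−1 = 25
step 2: 25 = 5^2; sub 6 for 5: 6^2; = 36; G_3 = 36−1 = 35
step 3: 35 = 5·6 + 5; sub 7 for 6: 5·7 + 5; = 40; G_4 = 40−1 = 39
step 4: 39 = 5·7 + 4; sub 8 for 7: 5·8 + 4; = 44; G_5 = 44−1 = 43
step 5: 43 = 5·8 + 3; sub 9 for 8: 5·9 + 3; = 48; G_6 = 48−1 = 47
step 6: 47 = 5·9 + 2; sub 10 for 9: 5·10 + 2; = 52; G_7 = 52−1 = 51
step 7: 51 = 5·10 + 1; sub 11 for 10: 5·11 + 1; = 56; G_8 = 56−1 = 55

11, 17, 25, 35, 39, 43, 47, 51, 55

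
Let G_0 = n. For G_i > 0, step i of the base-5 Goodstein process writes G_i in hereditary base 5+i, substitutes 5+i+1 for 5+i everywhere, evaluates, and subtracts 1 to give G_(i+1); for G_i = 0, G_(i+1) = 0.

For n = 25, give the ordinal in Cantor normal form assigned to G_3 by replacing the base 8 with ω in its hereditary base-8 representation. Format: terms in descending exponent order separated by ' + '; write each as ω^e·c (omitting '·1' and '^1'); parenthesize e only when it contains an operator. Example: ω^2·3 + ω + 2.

ω·5 + 3

base 5: 25 = 5^2; at 6: 6^2 = 36; next = 35
base 6: 35 = 5·6 + 5; at 7: 5·7 + 5 = 40; next = 39
base 7: 39 = 5·7 + 4; at 8: 5·8 + 4 = 44; next = 43
base 8: 43 = 5·8 + 3; at 9: 5·9 + 3 = 48; next = 47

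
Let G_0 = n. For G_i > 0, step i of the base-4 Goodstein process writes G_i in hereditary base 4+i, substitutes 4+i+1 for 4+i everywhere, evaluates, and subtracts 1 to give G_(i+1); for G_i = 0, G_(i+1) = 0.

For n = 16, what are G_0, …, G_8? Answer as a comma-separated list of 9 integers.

[0] 16 ≡ 4^2 (base 4). Lift 5: 25. −1: 24.
[1] 24 ≡ 4·5 + 4 (base 5). Lift 6: 28. −1: 27.
[2] 27 ≡ 4·6 + 3 (base 6). Lift 7: 31. −1: 30.
[3] 30 ≡ 4·7 + 2 (base 7). Lift 8: 34. −1: 33.
[4] 33 ≡ 4·8 + 1 (base 8). Lift 9: 37. −1: 36.
[5] 36 ≡ 4·9 (base 9). Lift 10: 40. −1: 39.
[6] 39 ≡ 3·10 + 9 (base 10). Lift 11: 42. −1: 41.
[7] 41 ≡ 3·11 + 8 (base 11). Lift 12: 44. −1: 43.

16, 24, 27, 30, 33, 36, 39, 41, 43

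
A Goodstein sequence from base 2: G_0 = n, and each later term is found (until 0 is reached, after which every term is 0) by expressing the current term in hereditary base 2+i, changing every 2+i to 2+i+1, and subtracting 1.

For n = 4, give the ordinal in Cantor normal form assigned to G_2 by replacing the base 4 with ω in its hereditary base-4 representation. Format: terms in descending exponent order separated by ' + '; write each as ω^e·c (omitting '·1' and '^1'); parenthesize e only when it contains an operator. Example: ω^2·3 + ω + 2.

ω^2·2 + ω·2 + 1

base 2: 4 = 2^2; at 3: 3^3 = 27; next = 26
base 3: 26 = 2·3^2 + 2·3 + 2; at 4: 2·4^2 + 2·4 + 2 = 42; next = 41
base 4: 41 = 2·4^2 + 2·4 + 1; at 5: 2·5^2 + 2·5 + 1 = 61; next = 60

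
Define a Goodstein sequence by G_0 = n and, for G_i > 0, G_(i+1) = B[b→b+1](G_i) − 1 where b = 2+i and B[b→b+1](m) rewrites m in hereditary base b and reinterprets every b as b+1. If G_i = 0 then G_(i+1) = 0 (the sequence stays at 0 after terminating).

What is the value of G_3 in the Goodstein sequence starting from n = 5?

467

base 2: 5 = 2^2 + 1; at 3: 3^3 + 1 = 28; next = 27
base 3: 27 = 3^3; at 4: 4^4 = 256; next = 255
base 4: 255 = 3·4^3 + 3·4^2 + 3·4 + 3; at 5: 3·5^3 + 3·5^2 + 3·5 + 3 = 468; next = 467
base 5: 467 = 3·5^3 + 3·5^2 + 3·5 + 2; at 6: 3·6^3 + 3·6^2 + 3·6 + 2 = 776; next = 775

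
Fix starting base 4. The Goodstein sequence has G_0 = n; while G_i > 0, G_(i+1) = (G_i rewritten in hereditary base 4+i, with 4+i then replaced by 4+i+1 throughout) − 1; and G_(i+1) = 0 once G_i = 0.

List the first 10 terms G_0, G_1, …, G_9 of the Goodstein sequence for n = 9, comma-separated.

base 4: 9 = 2·4 + 1; at 5: 2·5 + 1 = 11; next = 10
base 5: 10 = 2·5; at 6: 2·6 = 12; next = 11
base 6: 11 = 6 + 5; at 7: 7 + 5 = 12; next = 11
base 7: 11 = 7 + 4; at 8: 8 + 4 = 12; next = 11
base 8: 11 = 8 + 3; at 9: 9 + 3 = 12; next = 11
base 9: 11 = 9 + 2; at 10: 10 + 2 = 12; next = 11
base 10: 11 = 10 + 1; at 11: 11 + 1 = 12; next = 11
base 11: 11 = 11; at 12: 12 = 12; next = 11
base 12: 11 = 11; at 13: 11 = 11; next = 10

9, 10, 11, 11, 11, 11, 11, 11, 11, 10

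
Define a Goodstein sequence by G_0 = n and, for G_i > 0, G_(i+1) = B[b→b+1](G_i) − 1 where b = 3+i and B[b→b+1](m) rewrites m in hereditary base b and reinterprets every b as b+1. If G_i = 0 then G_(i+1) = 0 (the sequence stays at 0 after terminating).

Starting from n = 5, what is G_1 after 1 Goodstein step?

5

5 —HB3→ 3 + 2 —bump→ 4 + 2 = 6 —(−1)→ 5
5 —HB4→ 4 + 1 —bump→ 5 + 1 = 6 —(−1)→ 5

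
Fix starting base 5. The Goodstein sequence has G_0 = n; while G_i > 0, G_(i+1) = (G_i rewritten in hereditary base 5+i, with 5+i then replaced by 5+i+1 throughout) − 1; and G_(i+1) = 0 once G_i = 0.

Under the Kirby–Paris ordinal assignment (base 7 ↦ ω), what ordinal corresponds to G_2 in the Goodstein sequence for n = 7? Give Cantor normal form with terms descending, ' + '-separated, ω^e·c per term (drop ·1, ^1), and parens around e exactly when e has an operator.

G_0 = 7. HB_5(7) = 5 + 2. Bump = 8. G_1 = 7.
G_1 = 7. HB_6(7) = 6 + 1. Bump = 8. G_2 = 7.
G_2 = 7. HB_7(7) = 7. Bump = 8. G_3 = 7.

ω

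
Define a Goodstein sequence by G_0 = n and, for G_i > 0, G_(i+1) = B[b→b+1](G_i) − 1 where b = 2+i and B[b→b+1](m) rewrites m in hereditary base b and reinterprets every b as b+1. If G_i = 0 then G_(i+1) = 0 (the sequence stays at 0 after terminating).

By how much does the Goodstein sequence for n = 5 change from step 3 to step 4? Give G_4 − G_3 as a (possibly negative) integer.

308

[0] 5 ≡ 2^2 + 1 (base 2). Lift 3: 28. −1: 27.
[1] 27 ≡ 3^3 (base 3). Lift 4: 256. −1: 255.
[2] 255 ≡ 3·4^3 + 3·4^2 + 3·4 + 3 (base 4). Lift 5: 468. −1: 467.
[3] 467 ≡ 3·5^3 + 3·5^2 + 3·5 + 2 (base 5). Lift 6: 776. −1: 775.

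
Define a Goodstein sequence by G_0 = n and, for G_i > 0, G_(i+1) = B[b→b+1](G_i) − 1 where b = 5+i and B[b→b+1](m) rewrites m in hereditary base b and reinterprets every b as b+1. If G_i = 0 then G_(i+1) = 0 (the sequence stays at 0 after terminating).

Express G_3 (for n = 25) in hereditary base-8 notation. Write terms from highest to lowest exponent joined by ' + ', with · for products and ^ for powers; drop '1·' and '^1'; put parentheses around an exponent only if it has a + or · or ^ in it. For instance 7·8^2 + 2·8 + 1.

5·8 + 3

[0] 25 ≡ 5^2 (base 5). Lift 6: 36. −1: 35.
[1] 35 ≡ 5·6 + 5 (base 6). Lift 7: 40. −1: 39.
[2] 39 ≡ 5·7 + 4 (base 7). Lift 8: 44. −1: 43.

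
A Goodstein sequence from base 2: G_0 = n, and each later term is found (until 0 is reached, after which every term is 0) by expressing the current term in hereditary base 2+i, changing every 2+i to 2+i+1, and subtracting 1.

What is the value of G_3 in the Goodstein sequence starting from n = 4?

60

i=0: 4 = 2^2 (b=2); 2→3: 3^3 = 27; 27−1 = 26
i=1: 26 = 2·3^2 + 2·3 + 2 (b=3); 3→4: 2·4^2 + 2·4 + 2 = 42; 42−1 = 41
i=2: 41 = 2·4^2 + 2·4 + 1 (b=4); 4→5: 2·5^2 + 2·5 + 1 = 61; 61−1 = 60
i=3: 60 = 2·5^2 + 2·5 (b=5); 5→6: 2·6^2 + 2·6 = 84; 84−1 = 83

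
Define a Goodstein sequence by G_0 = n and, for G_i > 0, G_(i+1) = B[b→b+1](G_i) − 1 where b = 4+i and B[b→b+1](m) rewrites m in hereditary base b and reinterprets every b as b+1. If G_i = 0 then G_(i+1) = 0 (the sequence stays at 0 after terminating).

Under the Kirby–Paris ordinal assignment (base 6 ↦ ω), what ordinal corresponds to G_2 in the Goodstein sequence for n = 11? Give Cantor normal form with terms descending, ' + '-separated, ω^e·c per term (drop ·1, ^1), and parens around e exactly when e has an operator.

i=0: 11 = 2·4 + 3 (b=4); 4→5: 2·5 + 3 = 13; 13−1 = 12
i=1: 12 = 2·5 + 2 (b=5); 5→6: 2·6 + 2 = 14; 14−1 = 13

ω·2 + 1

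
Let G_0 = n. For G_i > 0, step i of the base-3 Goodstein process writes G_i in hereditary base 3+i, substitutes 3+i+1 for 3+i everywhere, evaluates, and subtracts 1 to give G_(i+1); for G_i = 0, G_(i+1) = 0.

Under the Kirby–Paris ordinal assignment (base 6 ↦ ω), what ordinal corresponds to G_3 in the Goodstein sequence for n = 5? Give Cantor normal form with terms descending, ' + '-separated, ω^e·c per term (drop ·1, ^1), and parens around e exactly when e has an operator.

5

5 —HB3→ 3 + 2 —bump→ 4 + 2 = 6 —(−1)→ 5
5 —HB4→ 4 + 1 —bump→ 5 + 1 = 6 —(−1)→ 5
5 —HB5→ 5 —bump→ 6 = 6 —(−1)→ 5
5 —HB6→ 5 —bump→ 5 = 5 —(−1)→ 4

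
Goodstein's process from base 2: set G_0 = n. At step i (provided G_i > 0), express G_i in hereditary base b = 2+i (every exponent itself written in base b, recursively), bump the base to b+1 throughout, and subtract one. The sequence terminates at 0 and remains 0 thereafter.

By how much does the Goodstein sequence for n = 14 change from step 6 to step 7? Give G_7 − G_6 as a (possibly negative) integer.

i=0: 14 = 2^(2 + 1) + 2^2 + 2 (b=2); 2→3: 3^(3 + 1) + 3^3 + 3 = 111; 111−1 = 110
i=1: 110 = 3^(3 + 1) + 3^3 + 2 (b=3); 3→4: 4^(4 + 1) + 4^4 + 2 = 1282; 1282−1 = 1281
i=2: 1281 = 4^(4 + 1) + 4^4 + 1 (b=4); 4→5: 5^(5 + 1) + 5^5 + 1 = 18751; 18751−1 = 18750
i=3: 18750 = 5^(5 + 1) + 5^5 (b=5); 5→6: 6^(6 + 1) + 6^6 = 326592; 326592−1 = 326591
i=4: 326591 = 6^(6 + 1) + 5·6^5 + 5·6^4 + 5·6^3 + 5·6^2 + 5·6 + 5 (b=6); 6→7: 7^(7 + 1) + 5·7^5 + 5·7^4 + 5·7^3 + 5·7^2 + 5·7 + 5 = 5862841; 5862841−1 = 5862840
i=5: 5862840 = 7^(7 + 1) + 5·7^5 + 5·7^4 + 5·7^3 + 5·7^2 + 5·7 + 4 (b=7); 7→8: 8^(8 + 1) + 5·8^5 + 5·8^4 + 5·8^3 + 5·8^2 + 5·8 + 4 = 134404972; 134404972−1 = 134404971
i=6: 134404971 = 8^(8 + 1) + 5·8^5 + 5·8^4 + 5·8^3 + 5·8^2 + 5·8 + 3 (b=8); 8→9: 9^(9 + 1) + 5·9^5 + 5·9^4 + 5·9^3 + 5·9^2 + 5·9 + 3 = 3487116549; 3487116549−1 = 3487116548

3352711577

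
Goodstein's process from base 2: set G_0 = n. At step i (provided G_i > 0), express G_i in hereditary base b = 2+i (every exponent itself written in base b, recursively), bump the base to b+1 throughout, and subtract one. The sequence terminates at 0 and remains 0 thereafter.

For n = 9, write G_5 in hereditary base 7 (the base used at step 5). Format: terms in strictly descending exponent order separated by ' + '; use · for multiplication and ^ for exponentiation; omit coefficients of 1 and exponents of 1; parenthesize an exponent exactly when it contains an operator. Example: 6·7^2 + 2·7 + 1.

i=0: 9 = 2^(2 + 1) + 1 (b=2); 2→3: 3^(3 + 1) + 1 = 82; 82−1 = 81
i=1: 81 = 3^(3 + 1) (b=3); 3→4: 4^(4 + 1) = 1024; 1024−1 = 1023
i=2: 1023 = 3·4^4 + 3·4^3 + 3·4^2 + 3·4 + 3 (b=4); 4→5: 3·5^5 + 3·5^3 + 3·5^2 + 3·5 + 3 = 9843; 9843−1 = 9842
i=3: 9842 = 3·5^5 + 3·5^3 + 3·5^2 + 3·5 + 2 (b=5); 5→6: 3·6^6 + 3·6^3 + 3·6^2 + 3·6 + 2 = 140744; 140744−1 = 140743
i=4: 140743 = 3·6^6 + 3·6^3 + 3·6^2 + 3·6 + 1 (b=6); 6→7: 3·7^7 + 3·7^3 + 3·7^2 + 3·7 + 1 = 2471827; 2471827−1 = 2471826
i=5: 2471826 = 3·7^7 + 3·7^3 + 3·7^2 + 3·7 (b=7); 7→8: 3·8^8 + 3·8^3 + 3·8^2 + 3·8 = 50333400; 50333400−1 = 50333399

3·7^7 + 3·7^3 + 3·7^2 + 3·7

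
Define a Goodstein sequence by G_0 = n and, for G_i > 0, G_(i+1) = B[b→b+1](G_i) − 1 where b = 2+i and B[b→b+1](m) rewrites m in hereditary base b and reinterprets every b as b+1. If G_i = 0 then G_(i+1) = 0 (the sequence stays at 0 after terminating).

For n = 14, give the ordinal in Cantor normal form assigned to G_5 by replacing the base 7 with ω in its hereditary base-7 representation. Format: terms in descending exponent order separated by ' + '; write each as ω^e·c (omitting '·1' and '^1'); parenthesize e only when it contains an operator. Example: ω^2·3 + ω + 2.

ω^(ω + 1) + ω^5·5 + ω^4·5 + ω^3·5 + ω^2·5 + ω·5 + 4

base 2: 14 = 2^(2 + 1) + 2^2 + 2; at 3: 3^(3 + 1) + 3^3 + 3 = 111; next = 110
base 3: 110 = 3^(3 + 1) + 3^3 + 2; at 4: 4^(4 + 1) + 4^4 + 2 = 1282; next = 1281
base 4: 1281 = 4^(4 + 1) + 4^4 + 1; at 5: 5^(5 + 1) + 5^5 + 1 = 18751; next = 18750
base 5: 18750 = 5^(5 + 1) + 5^5; at 6: 6^(6 + 1) + 6^6 = 326592; next = 326591
base 6: 326591 = 6^(6 + 1) + 5·6^5 + 5·6^4 + 5·6^3 + 5·6^2 + 5·6 + 5; at 7: 7^(7 + 1) + 5·7^5 + 5·7^4 + 5·7^3 + 5·7^2 + 5·7 + 5 = 5862841; next = 5862840
base 7: 5862840 = 7^(7 + 1) + 5·7^5 + 5·7^4 + 5·7^3 + 5·7^2 + 5·7 + 4; at 8: 8^(8 + 1) + 5·8^5 + 5·8^4 + 5·8^3 + 5·8^2 + 5·8 + 4 = 134404972; next = 134404971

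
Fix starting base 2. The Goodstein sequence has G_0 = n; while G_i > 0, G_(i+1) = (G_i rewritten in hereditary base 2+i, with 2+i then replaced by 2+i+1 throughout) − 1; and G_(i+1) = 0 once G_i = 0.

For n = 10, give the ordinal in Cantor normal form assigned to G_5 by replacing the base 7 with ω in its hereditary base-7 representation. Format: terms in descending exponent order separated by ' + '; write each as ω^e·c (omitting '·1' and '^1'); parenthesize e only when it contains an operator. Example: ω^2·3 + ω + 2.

ω^ω·5 + ω^5·5 + ω^4·5 + ω^3·5 + ω^2·5 + ω·5 + 4

10 —HB2→ 2^(2 + 1) + 2 —bump→ 3^(3 + 1) + 3 = 84 —(−1)→ 83
83 —HB3→ 3^(3 + 1) + 2 —bump→ 4^(4 + 1) + 2 = 1026 —(−1)→ 1025
1025 —HB4→ 4^(4 + 1) + 1 —bump→ 5^(5 + 1) + 1 = 15626 —(−1)→ 15625
15625 —HB5→ 5^(5 + 1) —bump→ 6^(6 + 1) = 279936 —(−1)→ 279935
279935 —HB6→ 5·6^6 + 5·6^5 + 5·6^4 + 5·6^3 + 5·6^2 + 5·6 + 5 —bump→ 5·7^7 + 5·7^5 + 5·7^4 + 5·7^3 + 5·7^2 + 5·7 + 5 = 4215755 —(−1)→ 4215754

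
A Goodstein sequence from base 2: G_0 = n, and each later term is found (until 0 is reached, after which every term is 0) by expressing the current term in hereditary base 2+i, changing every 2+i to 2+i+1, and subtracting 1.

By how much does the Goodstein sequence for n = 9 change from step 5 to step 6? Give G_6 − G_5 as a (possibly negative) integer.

47861573

(0) 9|_2 = 2^(2 + 1) + 1 ↦ 3^(3 + 1) + 1|_3 = 82 ⇒ 81
(1) 81|_3 = 3^(3 + 1) ↦ 4^(4 + 1)|_4 = 1024 ⇒ 1023
(2) 1023|_4 = 3·4^4 + 3·4^3 + 3·4^2 + 3·4 + 3 ↦ 3·5^5 + 3·5^3 + 3·5^2 + 3·5 + 3|_5 = 9843 ⇒ 9842
(3) 9842|_5 = 3·5^5 + 3·5^3 + 3·5^2 + 3·5 + 2 ↦ 3·6^6 + 3·6^3 + 3·6^2 + 3·6 + 2|_6 = 140744 ⇒ 140743
(4) 140743|_6 = 3·6^6 + 3·6^3 + 3·6^2 + 3·6 + 1 ↦ 3·7^7 + 3·7^3 + 3·7^2 + 3·7 + 1|_7 = 2471827 ⇒ 2471826
(5) 2471826|_7 = 3·7^7 + 3·7^3 + 3·7^2 + 3·7 ↦ 3·8^8 + 3·8^3 + 3·8^2 + 3·8|_8 = 50333400 ⇒ 50333399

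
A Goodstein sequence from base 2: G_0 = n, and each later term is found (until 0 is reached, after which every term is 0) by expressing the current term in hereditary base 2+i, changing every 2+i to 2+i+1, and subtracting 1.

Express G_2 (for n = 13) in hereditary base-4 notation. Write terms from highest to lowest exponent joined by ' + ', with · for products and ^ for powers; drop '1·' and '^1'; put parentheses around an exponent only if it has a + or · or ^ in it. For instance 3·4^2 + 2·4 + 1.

4^(4 + 1) + 3·4^3 + 3·4^2 + 3·4 + 3

G_0=13  [base 2] 2^(2 + 1) + 2^2 + 1  →[2↦3]→  3^(3 + 1) + 3^3 + 1 = 109  −1 ⇒ G_1=108
G_1=108  [base 3] 3^(3 + 1) + 3^3  →[3↦4]→  4^(4 + 1) + 4^4 = 1280  −1 ⇒ G_2=1279
G_2=1279  [base 4] 4^(4 + 1) + 3·4^3 + 3·4^2 + 3·4 + 3  →[4↦5]→  5^(5 + 1) + 3·5^3 + 3·5^2 + 3·5 + 3 = 16093  −1 ⇒ G_3=16092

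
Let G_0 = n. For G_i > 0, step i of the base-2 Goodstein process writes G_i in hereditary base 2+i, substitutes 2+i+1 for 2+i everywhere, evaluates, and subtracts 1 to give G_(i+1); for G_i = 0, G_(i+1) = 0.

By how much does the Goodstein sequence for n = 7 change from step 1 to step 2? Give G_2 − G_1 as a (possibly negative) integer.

229

[0] 7 ≡ 2^2 + 2 + 1 (base 2). Lift 3: 31. −1: 30.
[1] 30 ≡ 3^3 + 3 (base 3). Lift 4: 260. −1: 259.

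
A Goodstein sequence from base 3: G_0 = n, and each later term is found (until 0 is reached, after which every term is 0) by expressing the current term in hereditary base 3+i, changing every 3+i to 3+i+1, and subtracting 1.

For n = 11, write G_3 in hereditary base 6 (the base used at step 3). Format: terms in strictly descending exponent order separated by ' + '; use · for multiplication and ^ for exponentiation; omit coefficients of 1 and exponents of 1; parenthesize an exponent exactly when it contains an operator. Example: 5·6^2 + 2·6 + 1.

G_0 = 11. HB_3(11) = 3^2 + 2. Bump = 18. G_1 = 17.
G_1 = 17. HB_4(17) = 4^2 + 1. Bump = 26. G_2 = 25.
G_2 = 25. HB_5(25) = 5^2. Bump = 36. G_3 = 35.
G_3 = 35. HB_6(35) = 5·6 + 5. Bump = 40. G_4 = 39.

5·6 + 5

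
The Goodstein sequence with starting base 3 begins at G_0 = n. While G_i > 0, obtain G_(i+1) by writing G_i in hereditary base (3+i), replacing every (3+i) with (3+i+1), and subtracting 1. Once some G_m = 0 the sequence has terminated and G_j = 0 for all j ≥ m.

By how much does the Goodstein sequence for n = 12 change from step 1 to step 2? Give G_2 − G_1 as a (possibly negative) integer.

8

base 3: 12 = 3^2 + 3; at 4: 4^2 + 4 = 20; next = 19
base 4: 19 = 4^2 + 3; at 5: 5^2 + 3 = 28; next = 27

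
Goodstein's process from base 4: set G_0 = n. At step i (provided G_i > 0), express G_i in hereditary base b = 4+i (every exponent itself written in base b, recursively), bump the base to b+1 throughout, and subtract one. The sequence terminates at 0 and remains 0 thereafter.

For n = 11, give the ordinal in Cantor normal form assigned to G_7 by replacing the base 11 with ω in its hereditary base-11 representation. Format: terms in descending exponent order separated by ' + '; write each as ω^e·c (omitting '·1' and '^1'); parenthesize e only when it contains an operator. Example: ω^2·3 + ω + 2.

G_0=11  [base 4] 2·4 + 3  →[4↦5]→  2·5 + 3 = 13  −1 ⇒ G_1=12
G_1=12  [base 5] 2·5 + 2  →[5↦6]→  2·6 + 2 = 14  −1 ⇒ G_2=13
G_2=13  [base 6] 2·6 + 1  →[6↦7]→  2·7 + 1 = 15  −1 ⇒ G_3=14
G_3=14  [base 7] 2·7  →[7↦8]→  2·8 = 16  −1 ⇒ G_4=15
G_4=15  [base 8] 8 + 7  →[8↦9]→  9 + 7 = 16  −1 ⇒ G_5=15
G_5=15  [base 9] 9 + 6  →[9↦10]→  10 + 6 = 16  −1 ⇒ G_6=15
G_6=15  [base 10] 10 + 5  →[10↦11]→  11 + 5 = 16  −1 ⇒ G_7=15
G_7=15  [base 11] 11 + 4  →[11↦12]→  12 + 4 = 16  −1 ⇒ G_8=15

ω + 4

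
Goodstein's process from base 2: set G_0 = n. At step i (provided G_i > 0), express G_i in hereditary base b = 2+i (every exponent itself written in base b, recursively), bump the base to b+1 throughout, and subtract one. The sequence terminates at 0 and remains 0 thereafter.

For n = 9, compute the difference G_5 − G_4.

G_0 = 9. HB_2(9) = 2^(2 + 1) + 1. Bump = 82. G_1 = 81.
G_1 = 81. HB_3(81) = 3^(3 + 1). Bump = 1024. G_2 = 1023.
G_2 = 1023. HB_4(1023) = 3·4^4 + 3·4^3 + 3·4^2 + 3·4 + 3. Bump = 9843. G_3 = 9842.
G_3 = 9842. HB_5(9842) = 3·5^5 + 3·5^3 + 3·5^2 + 3·5 + 2. Bump = 140744. G_4 = 140743.
G_4 = 140743. HB_6(140743) = 3·6^6 + 3·6^3 + 3·6^2 + 3·6 + 1. Bump = 2471827. G_5 = 2471826.

2331083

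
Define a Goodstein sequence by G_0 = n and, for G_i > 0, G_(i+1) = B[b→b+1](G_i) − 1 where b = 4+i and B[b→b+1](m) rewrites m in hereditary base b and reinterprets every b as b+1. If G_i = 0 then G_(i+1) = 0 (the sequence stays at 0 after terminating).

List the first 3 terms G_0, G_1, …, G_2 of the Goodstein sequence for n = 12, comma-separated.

step 0: 12 = 3·4; sub 5 for 4: 3·5; = 15; G_1 = 15−1 = 14
step 1: 14 = 2·5 + 4; sub 6 for 5: 2·6 + 4; = 16; G_2 = 16−1 = 15

12, 14, 15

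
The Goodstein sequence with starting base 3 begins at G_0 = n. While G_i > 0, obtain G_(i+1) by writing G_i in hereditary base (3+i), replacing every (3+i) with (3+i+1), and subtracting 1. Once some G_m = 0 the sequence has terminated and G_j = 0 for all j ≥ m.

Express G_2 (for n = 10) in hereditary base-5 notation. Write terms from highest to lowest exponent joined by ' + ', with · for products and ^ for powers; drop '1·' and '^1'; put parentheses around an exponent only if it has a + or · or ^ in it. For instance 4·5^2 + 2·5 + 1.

4·5 + 4

i=0: 10 = 3^2 + 1 (b=3); 3→4: 4^2 + 1 = 17; 17−1 = 16
i=1: 16 = 4^2 (b=4); 4→5: 5^2 = 25; 25−1 = 24
i=2: 24 = 4·5 + 4 (b=5); 5→6: 4·6 + 4 = 28; 28−1 = 27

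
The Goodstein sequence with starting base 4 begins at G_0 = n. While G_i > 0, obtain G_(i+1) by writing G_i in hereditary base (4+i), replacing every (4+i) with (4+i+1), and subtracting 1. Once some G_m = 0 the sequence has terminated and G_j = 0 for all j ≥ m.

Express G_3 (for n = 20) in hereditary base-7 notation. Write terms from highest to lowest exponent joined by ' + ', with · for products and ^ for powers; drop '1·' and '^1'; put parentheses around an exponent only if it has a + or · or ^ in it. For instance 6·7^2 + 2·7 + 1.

7^2 + 2

step 0: 20 = 4^2 + 4; sub 5 for 4: 5^2 + 5; = 30; G_1 = 30−1 = 29
step 1: 29 = 5^2 + 4; sub 6 for 5: 6^2 + 4; = 40; G_2 = 40−1 = 39
step 2: 39 = 6^2 + 3; sub 7 for 6: 7^2 + 3; = 52; G_3 = 52−1 = 51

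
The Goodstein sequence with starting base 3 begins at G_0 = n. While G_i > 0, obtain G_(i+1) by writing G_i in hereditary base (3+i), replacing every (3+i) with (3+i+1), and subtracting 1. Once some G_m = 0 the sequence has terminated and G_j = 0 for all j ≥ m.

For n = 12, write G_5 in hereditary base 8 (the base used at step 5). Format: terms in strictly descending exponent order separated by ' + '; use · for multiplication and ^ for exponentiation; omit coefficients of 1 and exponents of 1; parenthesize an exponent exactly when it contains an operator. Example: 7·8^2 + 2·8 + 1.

G_0=12  [base 3] 3^2 + 3  →[3↦4]→  4^2 + 4 = 20  −1 ⇒ G_1=19
G_1=19  [base 4] 4^2 + 3  →[4↦5]→  5^2 + 3 = 28  −1 ⇒ G_2=27
G_2=27  [base 5] 5^2 + 2  →[5↦6]→  6^2 + 2 = 38  −1 ⇒ G_3=37
G_3=37  [base 6] 6^2 + 1  →[6↦7]→  7^2 + 1 = 50  −1 ⇒ G_4=49
G_4=49  [base 7] 7^2  →[7↦8]→  8^2 = 64  −1 ⇒ G_5=63
G_5=63  [base 8] 7·8 + 7  →[8↦9]→  7·9 + 7 = 70  −1 ⇒ G_6=69

7·8 + 7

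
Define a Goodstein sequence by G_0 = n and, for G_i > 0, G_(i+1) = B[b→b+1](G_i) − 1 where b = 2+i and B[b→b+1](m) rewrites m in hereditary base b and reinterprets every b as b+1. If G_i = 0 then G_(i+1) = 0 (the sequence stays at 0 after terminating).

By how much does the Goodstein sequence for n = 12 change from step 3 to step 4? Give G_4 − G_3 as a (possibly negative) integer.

G_0 = 12. HB_2(12) = 2^(2 + 1) + 2^2. Bump = 108. G_1 = 107.
G_1 = 107. HB_3(107) = 3^(3 + 1) + 2·3^2 + 2·3 + 2. Bump = 1066. G_2 = 1065.
G_2 = 1065. HB_4(1065) = 4^(4 + 1) + 2·4^2 + 2·4 + 1. Bump = 15686. G_3 = 15685.
G_3 = 15685. HB_5(15685) = 5^(5 + 1) + 2·5^2 + 2·5. Bump = 280020. G_4 = 280019.

264334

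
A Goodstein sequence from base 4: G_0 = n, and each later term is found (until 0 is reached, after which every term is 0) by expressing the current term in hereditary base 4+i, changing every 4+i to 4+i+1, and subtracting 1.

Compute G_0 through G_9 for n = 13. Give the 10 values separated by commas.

13 —HB4→ 3·4 + 1 —bump→ 3·5 + 1 = 16 —(−1)→ 15
15 —HB5→ 3·5 —bump→ 3·6 = 18 —(−1)→ 17
17 —HB6→ 2·6 + 5 —bump→ 2·7 + 5 = 19 —(−1)→ 18
18 —HB7→ 2·7 + 4 —bump→ 2·8 + 4 = 20 —(−1)→ 19
19 —HB8→ 2·8 + 3 —bump→ 2·9 + 3 = 21 —(−1)→ 20
20 —HB9→ 2·9 + 2 —bump→ 2·10 + 2 = 22 —(−1)→ 21
21 —HB10→ 2·10 + 1 —bump→ 2·11 + 1 = 23 —(−1)→ 22
22 —HB11→ 2·11 —bump→ 2·12 = 24 —(−1)→ 23
23 —HB12→ 12 + 11 —bump→ 13 + 11 = 24 —(−1)→ 23

13, 15, 17, 18, 19, 20, 21, 22, 23, 23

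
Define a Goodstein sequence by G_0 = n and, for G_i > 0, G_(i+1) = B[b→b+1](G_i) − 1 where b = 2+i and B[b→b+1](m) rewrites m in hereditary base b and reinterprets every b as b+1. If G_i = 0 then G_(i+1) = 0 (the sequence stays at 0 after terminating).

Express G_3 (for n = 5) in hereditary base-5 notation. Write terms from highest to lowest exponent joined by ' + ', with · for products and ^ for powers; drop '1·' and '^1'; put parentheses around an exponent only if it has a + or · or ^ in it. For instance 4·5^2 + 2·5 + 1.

3·5^3 + 3·5^2 + 3·5 + 2

[0] 5 ≡ 2^2 + 1 (base 2). Lift 3: 28. −1: 27.
[1] 27 ≡ 3^3 (base 3). Lift 4: 256. −1: 255.
[2] 255 ≡ 3·4^3 + 3·4^2 + 3·4 + 3 (base 4). Lift 5: 468. −1: 467.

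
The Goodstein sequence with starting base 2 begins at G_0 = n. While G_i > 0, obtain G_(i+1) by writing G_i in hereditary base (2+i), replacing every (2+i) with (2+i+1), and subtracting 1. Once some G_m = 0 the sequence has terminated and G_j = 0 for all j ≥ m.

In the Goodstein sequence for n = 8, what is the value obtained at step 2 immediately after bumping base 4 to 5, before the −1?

6311

G_0 = 8. HB_2(8) = 2^(2 + 1). Bump = 81. G_1 = 80.
G_1 = 80. HB_3(80) = 2·3^3 + 2·3^2 + 2·3 + 2. Bump = 554. G_2 = 553.
G_2 = 553. HB_4(553) = 2·4^4 + 2·4^2 + 2·4 + 1. Bump = 6311. G_3 = 6310.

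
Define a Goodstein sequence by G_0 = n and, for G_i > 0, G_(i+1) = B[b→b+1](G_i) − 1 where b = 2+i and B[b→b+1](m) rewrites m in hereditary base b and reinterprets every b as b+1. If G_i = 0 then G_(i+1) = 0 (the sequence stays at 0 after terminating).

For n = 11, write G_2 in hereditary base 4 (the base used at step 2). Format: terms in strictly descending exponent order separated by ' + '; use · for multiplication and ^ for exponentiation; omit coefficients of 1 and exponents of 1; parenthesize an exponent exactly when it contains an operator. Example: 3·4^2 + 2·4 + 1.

4^(4 + 1) + 3

i=0: 11 = 2^(2 + 1) + 2 + 1 (b=2); 2→3: 3^(3 + 1) + 3 + 1 = 85; 85−1 = 84
i=1: 84 = 3^(3 + 1) + 3 (b=3); 3→4: 4^(4 + 1) + 4 = 1028; 1028−1 = 1027
i=2: 1027 = 4^(4 + 1) + 3 (b=4); 4→5: 5^(5 + 1) + 3 = 15628; 15628−1 = 15627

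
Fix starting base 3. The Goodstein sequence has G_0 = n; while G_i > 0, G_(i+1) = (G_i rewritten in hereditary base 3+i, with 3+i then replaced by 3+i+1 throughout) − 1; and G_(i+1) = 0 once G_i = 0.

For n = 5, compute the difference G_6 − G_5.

-1

G_0=5  [base 3] 3 + 2  →[3↦4]→  4 + 2 = 6  −1 ⇒ G_1=5
G_1=5  [base 4] 4 + 1  →[4↦5]→  5 + 1 = 6  −1 ⇒ G_2=5
G_2=5  [base 5] 5  →[5↦6]→  6 = 6  −1 ⇒ G_3=5
G_3=5  [base 6] 5  →[6↦7]→  5 = 5  −1 ⇒ G_4=4
G_4=4  [base 7] 4  →[7↦8]→  4 = 4  −1 ⇒ G_5=3
G_5=3  [base 8] 3  →[8↦9]→  3 = 3  −1 ⇒ G_6=2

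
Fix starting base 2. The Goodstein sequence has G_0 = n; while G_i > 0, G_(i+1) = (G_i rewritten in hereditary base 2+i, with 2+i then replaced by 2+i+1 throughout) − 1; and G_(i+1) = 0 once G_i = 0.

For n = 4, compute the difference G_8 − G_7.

38

step 0: 4 = 2^2; sub 3 for 2: 3^3; = 27; G_1 = 27−1 = 26
step 1: 26 = 2·3^2 + 2·3 + 2; sub 4 for 3: 2·4^2 + 2·4 + 2; = 42; G_2 = 42−1 = 41
step 2: 41 = 2·4^2 + 2·4 + 1; sub 5 for 4: 2·5^2 + 2·5 + 1; = 61; G_3 = 61−1 = 60
step 3: 60 = 2·5^2 + 2·5; sub 6 for 5: 2·6^2 + 2·6; = 84; G_4 = 84−1 = 83
step 4: 83 = 2·6^2 + 6 + 5; sub 7 for 6: 2·7^2 + 7 + 5; = 110; G_5 = 110−1 = 109
step 5: 109 = 2·7^2 + 7 + 4; sub 8 for 7: 2·8^2 + 8 + 4; = 140; G_6 = 140−1 = 139
step 6: 139 = 2·8^2 + 8 + 3; sub 9 for 8: 2·9^2 + 9 + 3; = 174; G_7 = 174−1 = 173
step 7: 173 = 2·9^2 + 9 + 2; sub 10 for 9: 2·10^2 + 10 + 2; = 212; G_8 = 212−1 = 211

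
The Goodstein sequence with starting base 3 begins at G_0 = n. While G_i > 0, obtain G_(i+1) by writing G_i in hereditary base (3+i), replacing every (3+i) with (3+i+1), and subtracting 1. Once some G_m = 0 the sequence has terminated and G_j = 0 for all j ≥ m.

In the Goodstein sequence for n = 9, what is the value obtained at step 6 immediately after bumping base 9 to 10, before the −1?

9 —HB3→ 3^2 —bump→ 4^2 = 16 —(−1)→ 15
15 —HB4→ 3·4 + 3 —bump→ 3·5 + 3 = 18 —(−1)→ 17
17 —HB5→ 3·5 + 2 —bump→ 3·6 + 2 = 20 —(−1)→ 19
19 —HB6→ 3·6 + 1 —bump→ 3·7 + 1 = 22 —(−1)→ 21
21 —HB7→ 3·7 —bump→ 3·8 = 24 —(−1)→ 23
23 —HB8→ 2·8 + 7 —bump→ 2·9 + 7 = 25 —(−1)→ 24
24 —HB9→ 2·9 + 6 —bump→ 2·10 + 6 = 26 —(−1)→ 25

26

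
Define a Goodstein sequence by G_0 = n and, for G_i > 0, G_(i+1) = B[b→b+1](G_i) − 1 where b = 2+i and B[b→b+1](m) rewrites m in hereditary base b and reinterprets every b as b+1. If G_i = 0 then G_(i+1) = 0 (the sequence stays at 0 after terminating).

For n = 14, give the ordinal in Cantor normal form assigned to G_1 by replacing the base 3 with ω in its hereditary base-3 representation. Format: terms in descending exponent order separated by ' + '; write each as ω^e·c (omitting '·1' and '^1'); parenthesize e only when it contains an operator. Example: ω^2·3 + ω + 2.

ω^(ω + 1) + ω^ω + 2

base 2: 14 = 2^(2 + 1) + 2^2 + 2; at 3: 3^(3 + 1) + 3^3 + 3 = 111; next = 110
base 3: 110 = 3^(3 + 1) + 3^3 + 2; at 4: 4^(4 + 1) + 4^4 + 2 = 1282; next = 1281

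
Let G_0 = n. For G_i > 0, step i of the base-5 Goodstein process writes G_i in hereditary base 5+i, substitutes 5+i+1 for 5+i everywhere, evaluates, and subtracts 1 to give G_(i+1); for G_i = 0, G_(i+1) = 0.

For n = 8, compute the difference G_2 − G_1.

step 0: 8 = 5 + 3; sub 6 for 5: 6 + 3; = 9; G_1 = 9−1 = 8
step 1: 8 = 6 + 2; sub 7 for 6: 7 + 2; = 9; G_2 = 9−1 = 8

0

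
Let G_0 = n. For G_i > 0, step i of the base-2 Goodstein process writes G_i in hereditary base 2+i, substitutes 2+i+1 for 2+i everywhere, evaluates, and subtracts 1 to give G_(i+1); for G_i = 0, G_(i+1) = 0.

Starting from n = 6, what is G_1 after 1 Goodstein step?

base 2: 6 = 2^2 + 2; at 3: 3^3 + 3 = 30; next = 29
base 3: 29 = 3^3 + 2; at 4: 4^4 + 2 = 258; next = 257

29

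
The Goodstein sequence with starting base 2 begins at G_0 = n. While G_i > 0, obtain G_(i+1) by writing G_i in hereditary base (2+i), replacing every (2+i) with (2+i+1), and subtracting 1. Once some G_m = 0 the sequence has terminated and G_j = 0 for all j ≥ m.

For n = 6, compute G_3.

G_0=6  [base 2] 2^2 + 2  →[2↦3]→  3^3 + 3 = 30  −1 ⇒ G_1=29
G_1=29  [base 3] 3^3 + 2  →[3↦4]→  4^4 + 2 = 258  −1 ⇒ G_2=257
G_2=257  [base 4] 4^4 + 1  →[4↦5]→  5^5 + 1 = 3126  −1 ⇒ G_3=3125
G_3=3125  [base 5] 5^5  →[5↦6]→  6^6 = 46656  −1 ⇒ G_4=46655

3125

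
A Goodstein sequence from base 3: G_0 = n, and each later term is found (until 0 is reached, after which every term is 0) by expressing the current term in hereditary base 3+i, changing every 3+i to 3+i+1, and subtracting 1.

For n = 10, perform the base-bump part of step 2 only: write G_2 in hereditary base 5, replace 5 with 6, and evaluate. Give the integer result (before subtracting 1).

28

base 3: 10 = 3^2 + 1; at 4: 4^2 + 1 = 17; next = 16
base 4: 16 = 4^2; at 5: 5^2 = 25; next = 24
base 5: 24 = 4·5 + 4; at 6: 4·6 + 4 = 28; next = 27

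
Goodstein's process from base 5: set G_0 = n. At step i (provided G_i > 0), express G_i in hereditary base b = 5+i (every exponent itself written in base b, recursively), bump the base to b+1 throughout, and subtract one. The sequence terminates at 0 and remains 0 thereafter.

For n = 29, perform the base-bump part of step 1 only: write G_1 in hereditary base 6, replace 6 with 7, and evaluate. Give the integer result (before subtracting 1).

base 5: 29 = 5^2 + 4; at 6: 6^2 + 4 = 40; next = 39
base 6: 39 = 6^2 + 3; at 7: 7^2 + 3 = 52; next = 51

52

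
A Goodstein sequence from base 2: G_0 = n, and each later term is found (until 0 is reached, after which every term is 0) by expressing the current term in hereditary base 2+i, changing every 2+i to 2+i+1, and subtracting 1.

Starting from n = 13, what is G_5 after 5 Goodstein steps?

5765998

(0) 13|_2 = 2^(2 + 1) + 2^2 + 1 ↦ 3^(3 + 1) + 3^3 + 1|_3 = 109 ⇒ 108
(1) 108|_3 = 3^(3 + 1) + 3^3 ↦ 4^(4 + 1) + 4^4|_4 = 1280 ⇒ 1279
(2) 1279|_4 = 4^(4 + 1) + 3·4^3 + 3·4^2 + 3·4 + 3 ↦ 5^(5 + 1) + 3·5^3 + 3·5^2 + 3·5 + 3|_5 = 16093 ⇒ 16092
(3) 16092|_5 = 5^(5 + 1) + 3·5^3 + 3·5^2 + 3·5 + 2 ↦ 6^(6 + 1) + 3·6^3 + 3·6^2 + 3·6 + 2|_6 = 280712 ⇒ 280711
(4) 280711|_6 = 6^(6 + 1) + 3·6^3 + 3·6^2 + 3·6 + 1 ↦ 7^(7 + 1) + 3·7^3 + 3·7^2 + 3·7 + 1|_7 = 5765999 ⇒ 5765998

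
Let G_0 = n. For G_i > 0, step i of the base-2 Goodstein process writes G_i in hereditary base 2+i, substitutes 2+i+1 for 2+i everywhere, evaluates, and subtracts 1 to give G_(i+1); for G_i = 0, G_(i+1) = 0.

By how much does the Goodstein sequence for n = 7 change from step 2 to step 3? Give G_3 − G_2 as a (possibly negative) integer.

7 —HB2→ 2^2 + 2 + 1 —bump→ 3^3 + 3 + 1 = 31 —(−1)→ 30
30 —HB3→ 3^3 + 3 —bump→ 4^4 + 4 = 260 —(−1)→ 259
259 —HB4→ 4^4 + 3 —bump→ 5^5 + 3 = 3128 —(−1)→ 3127

2868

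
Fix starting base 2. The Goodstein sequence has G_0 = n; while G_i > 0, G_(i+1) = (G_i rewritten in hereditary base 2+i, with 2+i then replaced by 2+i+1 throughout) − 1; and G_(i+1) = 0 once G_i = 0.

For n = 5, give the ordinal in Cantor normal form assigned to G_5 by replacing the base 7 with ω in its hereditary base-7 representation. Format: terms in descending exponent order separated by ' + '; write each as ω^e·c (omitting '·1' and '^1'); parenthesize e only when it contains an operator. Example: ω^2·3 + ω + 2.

G_0 = 5. HB_2(5) = 2^2 + 1. Bump = 28. G_1 = 27.
G_1 = 27. HB_3(27) = 3^3. Bump = 256. G_2 = 255.
G_2 = 255. HB_4(255) = 3·4^3 + 3·4^2 + 3·4 + 3. Bump = 468. G_3 = 467.
G_3 = 467. HB_5(467) = 3·5^3 + 3·5^2 + 3·5 + 2. Bump = 776. G_4 = 775.
G_4 = 775. HB_6(775) = 3·6^3 + 3·6^2 + 3·6 + 1. Bump = 1198. G_5 = 1197.
G_5 = 1197. HB_7(1197) = 3·7^3 + 3·7^2 + 3·7. Bump = 1752. G_6 = 1751.

ω^3·3 + ω^2·3 + ω·3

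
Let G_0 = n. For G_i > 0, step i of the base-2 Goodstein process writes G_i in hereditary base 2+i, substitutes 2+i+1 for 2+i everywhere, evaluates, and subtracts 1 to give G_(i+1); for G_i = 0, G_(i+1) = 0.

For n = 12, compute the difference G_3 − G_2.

14620

12 —HB2→ 2^(2 + 1) + 2^2 —bump→ 3^(3 + 1) + 3^3 = 108 —(−1)→ 107
107 —HB3→ 3^(3 + 1) + 2·3^2 + 2·3 + 2 —bump→ 4^(4 + 1) + 2·4^2 + 2·4 + 2 = 1066 —(−1)→ 1065
1065 —HB4→ 4^(4 + 1) + 2·4^2 + 2·4 + 1 —bump→ 5^(5 + 1) + 2·5^2 + 2·5 + 1 = 15686 —(−1)→ 15685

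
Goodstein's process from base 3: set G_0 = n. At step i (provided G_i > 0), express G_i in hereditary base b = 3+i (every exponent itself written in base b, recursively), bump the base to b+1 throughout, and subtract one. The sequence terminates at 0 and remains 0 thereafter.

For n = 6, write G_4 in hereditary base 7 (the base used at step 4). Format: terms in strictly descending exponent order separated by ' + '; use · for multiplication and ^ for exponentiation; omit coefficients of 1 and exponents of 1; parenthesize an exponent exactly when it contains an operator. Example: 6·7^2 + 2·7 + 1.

[0] 6 ≡ 2·3 (base 3). Lift 4: 8. −1: 7.
[1] 7 ≡ 4 + 3 (base 4). Lift 5: 8. −1: 7.
[2] 7 ≡ 5 + 2 (base 5). Lift 6: 8. −1: 7.
[3] 7 ≡ 6 + 1 (base 6). Lift 7: 8. −1: 7.
[4] 7 ≡ 7 (base 7). Lift 8: 8. −1: 7.

7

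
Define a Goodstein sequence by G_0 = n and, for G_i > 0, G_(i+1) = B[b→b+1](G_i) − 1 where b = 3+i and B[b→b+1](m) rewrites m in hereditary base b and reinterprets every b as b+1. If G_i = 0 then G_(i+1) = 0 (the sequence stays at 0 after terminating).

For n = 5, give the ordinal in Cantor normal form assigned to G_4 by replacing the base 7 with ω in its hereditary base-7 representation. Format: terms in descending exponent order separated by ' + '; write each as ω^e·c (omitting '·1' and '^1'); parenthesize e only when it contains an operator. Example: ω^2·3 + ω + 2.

4

i=0: 5 = 3 + 2 (b=3); 3→4: 4 + 2 = 6; 6−1 = 5
i=1: 5 = 4 + 1 (b=4); 4→5: 5 + 1 = 6; 6−1 = 5
i=2: 5 = 5 (b=5); 5→6: 6 = 6; 6−1 = 5
i=3: 5 = 5 (b=6); 6→7: 5 = 5; 5−1 = 4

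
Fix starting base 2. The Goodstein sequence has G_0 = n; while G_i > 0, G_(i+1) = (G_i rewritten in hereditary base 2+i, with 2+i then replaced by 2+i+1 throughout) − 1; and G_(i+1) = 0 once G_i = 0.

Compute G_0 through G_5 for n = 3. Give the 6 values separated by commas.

G_0 = 3. HB_2(3) = 2 + 1. Bump = 4. G_1 = 3.
G_1 = 3. HB_3(3) = 3. Bump = 4. G_2 = 3.
G_2 = 3. HB_4(3) = 3. Bump = 3. G_3 = 2.
G_3 = 2. HB_5(2) = 2. Bump = 2. G_4 = 1.
G_4 = 1. HB_6(1) = 1. Bump = 1. G_5 = 0.

3, 3, 3, 2, 1, 0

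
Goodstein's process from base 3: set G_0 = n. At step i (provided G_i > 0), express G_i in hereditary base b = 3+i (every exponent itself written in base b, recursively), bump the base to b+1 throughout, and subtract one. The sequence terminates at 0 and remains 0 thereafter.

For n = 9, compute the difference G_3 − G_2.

2

[0] 9 ≡ 3^2 (base 3). Lift 4: 16. −1: 15.
[1] 15 ≡ 3·4 + 3 (base 4). Lift 5: 18. −1: 17.
[2] 17 ≡ 3·5 + 2 (base 5). Lift 6: 20. −1: 19.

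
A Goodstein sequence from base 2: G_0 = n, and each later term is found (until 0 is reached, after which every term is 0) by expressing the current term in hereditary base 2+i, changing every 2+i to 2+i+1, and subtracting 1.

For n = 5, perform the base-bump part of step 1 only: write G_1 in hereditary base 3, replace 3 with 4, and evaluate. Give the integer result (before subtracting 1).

256

[0] 5 ≡ 2^2 + 1 (base 2). Lift 3: 28. −1: 27.
[1] 27 ≡ 3^3 (base 3). Lift 4: 256. −1: 255.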